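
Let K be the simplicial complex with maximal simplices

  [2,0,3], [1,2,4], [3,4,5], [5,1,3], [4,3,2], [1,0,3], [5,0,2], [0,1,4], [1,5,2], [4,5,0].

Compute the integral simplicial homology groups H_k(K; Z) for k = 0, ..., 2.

Take the total order 0 < 1 < 2 < 3 < 4 < 5 on the vertex set. Then K (dimension 2) consists of the simplices:

  0-simplices (6): [0], [1], [2], [3], [4], [5]
  1-simplices (15): [0,1], [0,2], [0,3], [0,4], [0,5], [1,2], [1,3], [1,4], [1,5], [2,3], [2,4], [2,5], [3,4], [3,5], [4,5]
  2-simplices (10): [0,1,3], [0,1,4], [0,2,3], [0,2,5], [0,4,5], [1,2,4], [1,2,5], [1,3,5], [2,3,4], [3,4,5]

Hence C_0 ≅ Z^6, C_1 ≅ Z^15, C_2 ≅ Z^10.

The boundary map ∂_1: C_1 → C_0 maps an edge to its endpoints' difference, ∂[p,q] = q − p.
The 6×15 boundary matrix has rank 5 and Smith normal form diag(1,1,1,1,1).

∂_2: C_2 → C_1 sends each 2-simplex [p,q,r] to [q,r] − [p,r] + [p,q]. For instance
  ∂[2,3,4] = [3,4] − [2,4] + [2,3],
  ∂[0,2,3] = [2,3] − [0,3] + [0,2].
As a 15×10 matrix over Z this has rank 10, with invariant factors (1,1,1,1,1,1,1,1,1,2).

Now H_k = ker ∂_k / im ∂_{k+1}, so:

  H_0: rank C_0 − rank ∂_1 = 6 − 5 = 1, and the invariant factors of ∂_1 are all 1, so H_0 = Z.
  H_1: rank ker ∂_1 − rank ∂_2 = (15 − 5) − 10 = 0, and ∂_2 has invariant factor 2 > 1, so H_1 = Z/2.
  H_2: rank ker ∂_2 − rank ∂_3 = (10 − 10) − 0 = 0, and there is no ∂_3, so H_2 = 0.

H_0 ≅ Z,  H_1 ≅ Z/2,  H_2 = 0.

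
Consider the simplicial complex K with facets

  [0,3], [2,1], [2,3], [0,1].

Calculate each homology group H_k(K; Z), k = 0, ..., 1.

We work with the vertex ordering 0 < 1 < 2 < 3. The simplices of K, each written with vertices in increasing order, are:

  0-simplices (4): [0], [1], [2], [3]
  1-simplices (4): [0,1], [0,3], [1,2], [2,3]

giving chain groups C_0 ≅ Z^4, C_1 ≅ Z^4.

Boundary ∂_1: C_1 → C_0 maps an edge to its endpoints' difference, ∂[p,q] = q − p. For instance
  ∂[2,3] = [3] − [2].
The 4×4 boundary matrix has rank 3 and Smith normal form diag(1,1,1).

Now H_k = ker ∂_k / im ∂_{k+1}, so:

  H_0: rank C_0 − rank ∂_1 = 4 − 3 = 1, and the invariant factors of ∂_1 are all 1, so H_0 ≅ Z.
  H_1: rank ker ∂_1 − rank ∂_2 = (4 − 3) − 0 = 1, and there is no ∂_2, so H_1 ≅ Z.

H_0 ≅ Z,  H_1 ≅ Z.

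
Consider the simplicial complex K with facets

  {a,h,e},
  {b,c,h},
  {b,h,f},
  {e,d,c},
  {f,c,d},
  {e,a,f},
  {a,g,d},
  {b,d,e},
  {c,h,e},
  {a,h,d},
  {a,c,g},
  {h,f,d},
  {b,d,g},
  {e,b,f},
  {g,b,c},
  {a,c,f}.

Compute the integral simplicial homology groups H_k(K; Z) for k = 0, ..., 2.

H_0 = Z,  H_1 = Z^2,  H_2 = Z.

Take the total order a < b < c < d < e < f < g < h on the vertex set. Then K (dimension 2) consists of the simplices:

  0-simplices (8): a, b, c, d, e, f, g, h
  1-simplices (24): ac, ad, ae, af, ag, ah, bc, bd, be, bf, bg, bh, cd, ce, cf, cg, ch, de, df, dg, dh, ef, eh, fh
  2-simplices (16): acf, acg, adg, adh, aef, aeh, bcg, bch, bde, bdg, bef, bfh, cde, cdf, ceh, dfh

Hence C_0 ≅ Z^8, C_1 ≅ Z^24, C_2 ≅ Z^16.

Boundary ∂_1: C_1 → C_0 maps an edge to its endpoints' difference, ∂[p,q] = q − p.
As a 8×24 matrix over Z this has rank 7, with invariant factors (1,1,1,1,1,1,1).

The boundary map ∂_2: C_2 → C_1 acts by ∂[p,q,r] = [q,r] − [p,r] + [p,q]. For instance
  ∂adh = dh − ah + ad,
  ∂bfh = fh − bh + bf.
The resulting 24×16 matrix has rank 15, and its Smith normal form has invariant factors (1,1,1,1,1,1,1,1,1,1,1,1,1,1,1).

From H_k ≅ ker(∂_k) / im(∂_{k+1}) we obtain:

  H_0: rank C_0 − rank ∂_1 = 8 − 7 = 1, and the invariant factors of ∂_1 are all 1, so H_0 ≅ Z.
  H_1: rank ker ∂_1 − rank ∂_2 = (24 − 7) − 15 = 2, and the invariant factors of ∂_2 are all 1, so H_1 ≅ Z^2.
  H_2: rank ker ∂_2 − rank ∂_3 = (16 − 15) − 0 = 1, and there is no ∂_3, so H_2 ≅ Z.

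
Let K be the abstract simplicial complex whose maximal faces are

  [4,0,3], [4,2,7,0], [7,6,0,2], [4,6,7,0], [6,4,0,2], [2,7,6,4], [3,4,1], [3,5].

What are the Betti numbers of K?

Take the total order 0 < 1 < 2 < 3 < 4 < 5 < 6 < 7 on the vertex set. Then K (dimension 3) consists of the simplices:

  0-simplices (8): [0], [1], [2], [3], [4], [5], [6], [7]
  1-simplices (15): [0,2], [0,3], [0,4], [0,6], [0,7], [1,3], [1,4], [2,4], [2,6], [2,7], [3,4], [3,5], [4,6], [4,7], [6,7]
  2-simplices (12): [0,2,4], [0,2,6], [0,2,7], [0,3,4], [0,4,6], [0,4,7], [0,6,7], [1,3,4], [2,4,6], [2,4,7], [2,6,7], [4,6,7]
  3-simplices (5): [0,2,4,6], [0,2,4,7], [0,2,6,7], [0,4,6,7], [2,4,6,7]

giving chain groups C_0 ≅ Z^8, C_1 ≅ Z^15, C_2 ≅ Z^12, C_3 ≅ Z^5.

∂_1: C_1 → C_0 is given by ∂[p,q] = [q] − [p]. For instance
  ∂[2,4] = [4] − [2].
The 8×15 boundary matrix has rank 7 and Smith normal form diag(1,1,1,1,1,1,1).

∂_2: C_2 → C_1 acts by ∂[p,q,r] = [q,r] − [p,r] + [p,q]. For instance
  ∂[1,3,4] = [3,4] − [1,4] + [1,3],
  ∂[0,3,4] = [3,4] − [0,4] + [0,3].
This gives a 15×12 integer matrix of rank 8; reducing to Smith normal form yields diagonal entries (1,1,1,1,1,1,1,1).

The boundary map ∂_3: C_3 → C_2 sends each 3-simplex σ to the alternating sum Σ_i (−1)^i (σ with its i-th vertex removed). For instance
  ∂[0,2,4,6] = [2,4,6] − [0,4,6] + [0,2,6] − [0,2,4],
  ∂[0,2,4,7] = [2,4,7] − [0,4,7] + [0,2,7] − [0,2,4].
As a 12×5 matrix over Z this has rank 4, with invariant factors (1,1,1,1).

From H_k ≅ ker(∂_k) / im(∂_{k+1}) we obtain:

  H_0: rank C_0 − rank ∂_1 = 8 − 7 = 1, and the invariant factors of ∂_1 are all 1, so H_0 = Z.
  H_1: rank ker ∂_1 − rank ∂_2 = (15 − 7) − 8 = 0, and the invariant factors of ∂_2 are all 1, so H_1 = 0.
  H_2: rank ker ∂_2 − rank ∂_3 = (12 − 8) − 4 = 0, and the invariant factors of ∂_3 are all 1, so H_2 = 0.
  H_3: rank ker ∂_3 − rank ∂_4 = (5 − 4) − 0 = 1, and there is no ∂_4, so H_3 = Z.

Hence the Betti numbers are b_0 = 1, b_1 = 0, b_2 = 0, b_3 = 1.

b_0 = 1, b_1 = 0, b_2 = 0, b_3 = 1.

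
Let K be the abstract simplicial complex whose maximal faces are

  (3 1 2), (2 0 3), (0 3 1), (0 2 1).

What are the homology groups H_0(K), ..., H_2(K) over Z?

We work with the vertex ordering 0 < 1 < 2 < 3. The simplices of K, each written with vertices in increasing order, are:

  0-simplices (4): [0], [1], [2], [3]
  1-simplices (6): [0,1], [0,2], [0,3], [1,2], [1,3], [2,3]
  2-simplices (4): [0,1,2], [0,1,3], [0,2,3], [1,2,3]

Hence C_0 ≅ Z^4, C_1 ≅ Z^6, C_2 ≅ Z^4.

The boundary map ∂_1: C_1 → C_0 sends each edge [p,q] (with p < q) to q − p. For instance
  ∂[0,2] = [2] − [0].
This gives a 4×6 integer matrix of rank 3; reducing to Smith normal form yields diagonal entries (1,1,1).

∂_2: C_2 → C_1 maps a triangle to the signed sum of its edges. For instance
  ∂[0,2,3] = [2,3] − [0,3] + [0,2],
  ∂[0,1,2] = [1,2] − [0,2] + [0,1].
The 6×4 boundary matrix has rank 3 and Smith normal form diag(1,1,1).

From H_k ≅ ker(∂_k) / im(∂_{k+1}) we obtain:

  H_0: rank C_0 − rank ∂_1 = 4 − 3 = 1, and the invariant factors of ∂_1 are all 1, so H_0 = Z.
  H_1: rank ker ∂_1 − rank ∂_2 = (6 − 3) − 3 = 0, and the invariant factors of ∂_2 are all 1, so H_1 = 0.
  H_2: rank ker ∂_2 − rank ∂_3 = (4 − 3) − 0 = 1, and there is no ∂_3, so H_2 = Z.

H_0 = Z,  H_1 = 0,  H_2 = Z.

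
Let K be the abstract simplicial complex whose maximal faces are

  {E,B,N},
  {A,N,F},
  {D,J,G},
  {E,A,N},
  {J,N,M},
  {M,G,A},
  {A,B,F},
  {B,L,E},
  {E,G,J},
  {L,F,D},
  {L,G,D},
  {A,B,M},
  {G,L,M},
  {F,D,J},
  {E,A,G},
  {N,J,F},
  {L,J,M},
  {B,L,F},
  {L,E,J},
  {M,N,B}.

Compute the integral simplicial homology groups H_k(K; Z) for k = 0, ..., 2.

Take the total order A < B < D < E < F < G < J < L < M < N on the vertex set. Then K (dimension 2) consists of the simplices:

  0-simplices (10): A, B, D, E, F, G, J, L, M, N
  1-simplices (30): AB, AE, AF, AG, AM, AN, BE, BF, BL, BM, BN, DF, DG, DJ, DL, EG, EJ, EL, EN, FJ, FL, FN, GJ, GL, GM, JL, JM, JN, LM, MN
  2-simplices (20): ABF, ABM, AEG, AEN, AFN, AGM, BEL, BEN, BFL, BMN, DFJ, DFL, DGJ, DGL, EGJ, EJL, FJN, GLM, JLM, JMN

Hence C_0 ≅ Z^10, C_1 ≅ Z^30, C_2 ≅ Z^20.

The boundary map ∂_1: C_1 → C_0 sends each edge [p,q] (with p < q) to q − p. For instance
  ∂DJ = J − D.
This gives a 10×30 integer matrix of rank 9; reducing to Smith normal form yields diagonal entries (1,1,1,1,1,1,1,1,1).

Boundary ∂_2: C_2 → C_1 maps a triangle to the signed sum of its edges. For instance
  ∂DFL = FL − DL + DF,
  ∂AEN = EN − AN + AE.
This gives a 30×20 integer matrix of rank 20; reducing to Smith normal form yields diagonal entries (1,1,1,1,1,1,1,1,1,1,1,1,1,1,1,1,1,1,1,2).

Computing H_k = (kernel of ∂_k) / (image of ∂_{k+1}):

  H_0: rank C_0 − rank ∂_1 = 10 − 9 = 1, and the invariant factors of ∂_1 are all 1, so H_0 = Z.
  H_1: rank ker ∂_1 − rank ∂_2 = (30 − 9) − 20 = 1, and ∂_2 has invariant factor 2 > 1, so H_1 = Z ⊕ Z/2.
  H_2: rank ker ∂_2 − rank ∂_3 = (20 − 20) − 0 = 0, and there is no ∂_3, so H_2 = 0.

As a check, the Euler characteristic is 10 − 30 + 20 = 0, which agrees with 1 − 1 + 0 = 0.

H_0 ≅ Z,  H_1 ≅ Z ⊕ Z/2,  H_2 = 0.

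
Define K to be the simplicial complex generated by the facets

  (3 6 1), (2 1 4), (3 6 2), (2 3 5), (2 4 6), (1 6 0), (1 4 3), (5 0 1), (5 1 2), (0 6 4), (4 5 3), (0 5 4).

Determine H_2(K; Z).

Order the vertices as 0 < 1 < 2 < 3 < 4 < 5 < 6. Listing each simplex with vertices in this order, K has dimension 2 with simplices:

  0-simplices (7): [0], [1], [2], [3], [4], [5], [6]
  1-simplices (18): [0,1], [0,4], [0,5], [0,6], [1,2], [1,3], [1,4], [1,5], [1,6], [2,3], [2,4], [2,5], [2,6], [3,4], [3,5], [3,6], [4,5], [4,6]
  2-simplices (12): [0,1,5], [0,1,6], [0,4,5], [0,4,6], [1,2,4], [1,2,5], [1,3,4], [1,3,6], [2,3,5], [2,3,6], [2,4,6], [3,4,5]

Hence C_0 ≅ Z^7, C_1 ≅ Z^18, C_2 ≅ Z^12.

The boundary map ∂_1: C_1 → C_0 maps an edge to its endpoints' difference, ∂[p,q] = q − p. For instance
  ∂[3,4] = [4] − [3].
This gives a 7×18 integer matrix of rank 6; reducing to Smith normal form yields diagonal entries (1,1,1,1,1,1).

∂_2: C_2 → C_1 acts by ∂[p,q,r] = [q,r] − [p,r] + [p,q]. For instance
  ∂[2,3,5] = [3,5] − [2,5] + [2,3],
  ∂[1,3,4] = [3,4] − [1,4] + [1,3].
This gives a 18×12 integer matrix of rank 12; reducing to Smith normal form yields diagonal entries (1,1,1,1,1,1,1,1,1,1,1,2).

Computing H_k = (kernel of ∂_k) / (image of ∂_{k+1}):

  H_2: rank ker ∂_2 − rank ∂_3 = (12 − 12) − 0 = 0, and there is no ∂_3, so H_2 = 0.

H_2 ≅ 0.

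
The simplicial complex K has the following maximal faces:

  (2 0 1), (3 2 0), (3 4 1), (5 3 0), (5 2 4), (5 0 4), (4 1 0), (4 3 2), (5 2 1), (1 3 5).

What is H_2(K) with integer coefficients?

Take the total order 0 < 1 < 2 < 3 < 4 < 5 on the vertex set. Then K (dimension 2) consists of the simplices:

  0-simplices (6): [0], [1], [2], [3], [4], [5]
  1-simplices (15): [0,1], [0,2], [0,3], [0,4], [0,5], [1,2], [1,3], [1,4], [1,5], [2,3], [2,4], [2,5], [3,4], [3,5], [4,5]
  2-simplices (10): [0,1,2], [0,1,4], [0,2,3], [0,3,5], [0,4,5], [1,2,5], [1,3,4], [1,3,5], [2,3,4], [2,4,5]

Hence C_0 ≅ Z^6, C_1 ≅ Z^15, C_2 ≅ Z^10.

Boundary ∂_1: C_1 → C_0 sends each edge [p,q] (with p < q) to q − p. For instance
  ∂[2,3] = [3] − [2].
The 6×15 boundary matrix has rank 5 and Smith normal form diag(1,1,1,1,1).

∂_2: C_2 → C_1 sends each 2-simplex [p,q,r] to [q,r] − [p,r] + [p,q]. For instance
  ∂[0,3,5] = [3,5] − [0,5] + [0,3],
  ∂[0,1,4] = [1,4] − [0,4] + [0,1].
The 15×10 boundary matrix has rank 10 and Smith normal form diag(1,1,1,1,1,1,1,1,1,2).

Computing H_k = (kernel of ∂_k) / (image of ∂_{k+1}):

  H_2: rank ker ∂_2 − rank ∂_3 = (10 − 10) − 0 = 0, and there is no ∂_3, so H_2 = 0.

H_2 = 0.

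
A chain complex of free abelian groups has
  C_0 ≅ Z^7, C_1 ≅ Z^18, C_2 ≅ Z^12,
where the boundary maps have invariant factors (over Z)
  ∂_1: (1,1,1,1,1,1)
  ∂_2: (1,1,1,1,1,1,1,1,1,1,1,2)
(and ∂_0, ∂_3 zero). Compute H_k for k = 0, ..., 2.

H_0 ≅ Z,  H_1 ≅ Z_2,  H_2 = 0.

H_0: b_0 = 7 − 0 − 6 = 1; torsion from ∂_1 factors > 1: none. So H_0 ≅ Z.
H_1: b_1 = 18 − 6 − 12 = 0; torsion from ∂_2 factors > 1: [2]. So H_1 ≅ Z_2.
H_2: b_2 = 12 − 12 − 0 = 0; torsion from ∂_3 factors > 1: none. So H_2 ≅ 0.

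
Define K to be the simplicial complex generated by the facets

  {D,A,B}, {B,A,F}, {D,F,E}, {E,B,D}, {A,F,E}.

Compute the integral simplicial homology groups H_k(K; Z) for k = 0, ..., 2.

We work with the vertex ordering A < B < D < E < F. The simplices of K, each written with vertices in increasing order, are:

  0-simplices (5): A, B, D, E, F
  1-simplices (10): AB, AD, AE, AF, BD, BE, BF, DE, DF, EF
  2-simplices (5): ABD, ABF, AEF, BDE, DEF

Hence C_0 ≅ Z^5, C_1 ≅ Z^10, C_2 ≅ Z^5.

Boundary ∂_1: C_1 → C_0 maps an edge to its endpoints' difference, ∂[p,q] = q − p. For instance
  ∂BE = E − B.
As a 5×10 matrix over Z this has rank 4, with invariant factors (1,1,1,1).

∂_2: C_2 → C_1 maps a triangle to the signed sum of its edges. For instance
  ∂DEF = EF − DF + DE,
  ∂BDE = DE − BE + BD.
The resulting 10×5 matrix has rank 5, and its Smith normal form has invariant factors (1,1,1,1,1).

Now H_k = ker ∂_k / im ∂_{k+1}, so:

  H_0: rank C_0 − rank ∂_1 = 5 − 4 = 1, and the invariant factors of ∂_1 are all 1, so H_0 = Z.
  H_1: rank ker ∂_1 − rank ∂_2 = (10 − 4) − 5 = 1, and the invariant factors of ∂_2 are all 1, so H_1 = Z.
  H_2: rank ker ∂_2 − rank ∂_3 = (5 − 5) − 0 = 0, and there is no ∂_3, so H_2 = 0.

(K is a triangulation of the Möbius band.)

H_0 = Z,  H_1 = Z,  H_2 = 0.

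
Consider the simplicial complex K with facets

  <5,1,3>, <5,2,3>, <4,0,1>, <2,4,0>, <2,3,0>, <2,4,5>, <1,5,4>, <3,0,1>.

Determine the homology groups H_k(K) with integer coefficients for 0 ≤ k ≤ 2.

We work with the vertex ordering 0 < 1 < 2 < 3 < 4 < 5. The simplices of K, each written with vertices in increasing order, are:

  0-simplices (6): [0], [1], [2], [3], [4], [5]
  1-simplices (12): [0,1], [0,2], [0,3], [0,4], [1,3], [1,4], [1,5], [2,3], [2,4], [2,5], [3,5], [4,5]
  2-simplices (8): [0,1,3], [0,1,4], [0,2,3], [0,2,4], [1,3,5], [1,4,5], [2,3,5], [2,4,5]

giving chain groups C_0 ≅ Z^6, C_1 ≅ Z^12, C_2 ≅ Z^8.

The boundary map ∂_1: C_1 → C_0 is given by ∂[p,q] = [q] − [p]. For instance
  ∂[0,2] = [2] − [0].
As a 6×12 matrix over Z this has rank 5, with invariant factors (1,1,1,1,1).

Boundary ∂_2: C_2 → C_1 maps a triangle to the signed sum of its edges. For instance
  ∂[0,1,3] = [1,3] − [0,3] + [0,1],
  ∂[0,2,3] = [2,3] − [0,3] + [0,2].
As a 12×8 matrix over Z this has rank 7, with invariant factors (1,1,1,1,1,1,1).

Now H_k = ker ∂_k / im ∂_{k+1}, so:

  H_0: rank C_0 − rank ∂_1 = 6 − 5 = 1, and the invariant factors of ∂_1 are all 1, so H_0 = Z.
  H_1: rank ker ∂_1 − rank ∂_2 = (12 − 5) − 7 = 0, and the invariant factors of ∂_2 are all 1, so H_1 = 0.
  H_2: rank ker ∂_2 − rank ∂_3 = (8 − 7) − 0 = 1, and there is no ∂_3, so H_2 = Z.

(K is a triangulation of the 2-sphere S^2.)

H_0 = Z,  H_1 = 0,  H_2 = Z.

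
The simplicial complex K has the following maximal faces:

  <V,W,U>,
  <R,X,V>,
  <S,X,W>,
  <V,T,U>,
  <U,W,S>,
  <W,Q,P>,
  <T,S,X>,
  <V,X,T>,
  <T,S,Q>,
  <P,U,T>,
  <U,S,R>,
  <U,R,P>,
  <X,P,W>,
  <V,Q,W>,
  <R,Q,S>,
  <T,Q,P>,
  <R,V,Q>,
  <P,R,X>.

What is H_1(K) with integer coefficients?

H_1 ≅ Z^2.

Order the vertices as P < Q < R < S < T < U < V < W < X. Listing each simplex with vertices in this order, K has dimension 2 with simplices:

  0-simplices (9): P, Q, R, S, T, U, V, W, X
  1-simplices (27): PQ, PR, PT, PU, PW, PX, QR, QS, QT, QV, QW, RS, RU, RV, RX, ST, SU, SW, SX, TU, TV, TX, UV, UW, VW, VX, WX
  2-simplices (18): PQT, PQW, PRU, PRX, PTU, PWX, QRS, QRV, QST, QVW, RSU, RVX, STX, SUW, SWX, TUV, TVX, UVW

Hence C_0 ≅ Z^9, C_1 ≅ Z^27, C_2 ≅ Z^18.

∂_1: C_1 → C_0 is given by ∂[p,q] = [q] − [p]. For instance
  ∂SW = W − S.
As a 9×27 matrix over Z this has rank 8, with invariant factors (1,1,1,1,1,1,1,1).

∂_2: C_2 → C_1 sends each 2-simplex [p,q,r] to [q,r] − [p,r] + [p,q]. For instance
  ∂PRX = RX − PX + PR,
  ∂PTU = TU − PU + PT.
The resulting 27×18 matrix has rank 17, and its Smith normal form has invariant factors (1,1,1,1,1,1,1,1,1,1,1,1,1,1,1,1,1).

Reading off H_k = ker ∂_k / im ∂_{k+1}:

  H_1: rank ker ∂_1 − rank ∂_2 = (27 − 8) − 17 = 2, and the invariant factors of ∂_2 are all 1, so H_1 ≅ Z^2.

(K is a triangulation of the torus T^2.)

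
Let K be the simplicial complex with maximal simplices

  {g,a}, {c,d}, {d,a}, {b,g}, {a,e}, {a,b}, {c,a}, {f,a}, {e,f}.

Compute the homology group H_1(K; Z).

H_1 = Z^3.

Fix the vertex order a < b < c < d < e < f < g and write every simplex with vertices in increasing order. Then dim K = 1 and the simplices of K are:

  0-simplices (7): a, b, c, d, e, f, g
  1-simplices (9): ab, ac, ad, ae, af, ag, bg, cd, ef

giving chain groups C_0 ≅ Z^7, C_1 ≅ Z^9.

Boundary ∂_1: C_1 → C_0 is given by ∂[p,q] = [q] − [p].
The resulting 7×9 matrix has rank 6, and its Smith normal form has invariant factors (1,1,1,1,1,1).

Reading off H_k = ker ∂_k / im ∂_{k+1}:

  H_1: rank ker ∂_1 − rank ∂_2 = (9 − 6) − 0 = 3, and there is no ∂_2, so H_1 ≅ Z^3.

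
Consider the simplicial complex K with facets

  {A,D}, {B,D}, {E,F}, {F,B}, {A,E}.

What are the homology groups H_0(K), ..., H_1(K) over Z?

H_0 ≅ Z,  H_1 ≅ Z.

Take the total order A < B < D < E < F on the vertex set. Then K (dimension 1) consists of the simplices:

  0-simplices (5): A, B, D, E, F
  1-simplices (5): AD, AE, BD, BF, EF

giving chain groups C_0 ≅ Z^5, C_1 ≅ Z^5.

Boundary ∂_1: C_1 → C_0 sends each edge [p,q] (with p < q) to q − p.
As a 5×5 matrix over Z this has rank 4, with invariant factors (1,1,1,1).

Reading off H_k = ker ∂_k / im ∂_{k+1}:

  H_0: rank C_0 − rank ∂_1 = 5 − 4 = 1, and the invariant factors of ∂_1 are all 1, so H_0 = Z.
  H_1: rank ker ∂_1 − rank ∂_2 = (5 − 4) − 0 = 1, and there is no ∂_2, so H_1 = Z.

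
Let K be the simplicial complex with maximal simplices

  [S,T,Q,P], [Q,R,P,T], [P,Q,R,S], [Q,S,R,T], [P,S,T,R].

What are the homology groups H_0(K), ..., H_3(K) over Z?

H_0 ≅ Z,  H_1 = 0,  H_2 = 0,  H_3 ≅ Z.

Fix the vertex order P < Q < R < S < T and write every simplex with vertices in increasing order. Then dim K = 3 and the simplices of K are:

  0-simplices (5): P, Q, R, S, T
  1-simplices (10): PQ, PR, PS, PT, QR, QS, QT, RS, RT, ST
  2-simplices (10): PQR, PQS, PQT, PRS, PRT, PST, QRS, QRT, QST, RST
  3-simplices (5): PQRS, PQRT, PQST, PRST, QRST

so the chain groups are C_0 ≅ Z^5, C_1 ≅ Z^10, C_2 ≅ Z^10, C_3 ≅ Z^5.

The boundary map ∂_1: C_1 → C_0 maps an edge to its endpoints' difference, ∂[p,q] = q − p. For instance
  ∂QR = R − Q.
This gives a 5×10 integer matrix of rank 4; reducing to Smith normal form yields diagonal entries (1,1,1,1).

∂_2: C_2 → C_1 sends each 2-simplex [p,q,r] to [q,r] − [p,r] + [p,q]. For instance
  ∂PRT = RT − PT + PR,
  ∂QRS = RS − QS + QR.
As a 10×10 matrix over Z this has rank 6, with invariant factors (1,1,1,1,1,1).

∂_3: C_3 → C_2 sends each 3-simplex σ to the alternating sum Σ_i (−1)^i (σ with its i-th vertex removed). For instance
  ∂PQRT = QRT − PRT + PQT − PQR,
  ∂QRST = RST − QST + QRT − QRS.
As a 10×5 matrix over Z this has rank 4, with invariant factors (1,1,1,1).

Reading off H_k = ker ∂_k / im ∂_{k+1}:

  H_0: rank C_0 − rank ∂_1 = 5 − 4 = 1, and the invariant factors of ∂_1 are all 1, so H_0 = Z.
  H_1: rank ker ∂_1 − rank ∂_2 = (10 − 4) − 6 = 0, and the invariant factors of ∂_2 are all 1, so H_1 = 0.
  H_2: rank ker ∂_2 − rank ∂_3 = (10 − 6) − 4 = 0, and the invariant factors of ∂_3 are all 1, so H_2 = 0.
  H_3: rank ker ∂_3 − rank ∂_4 = (5 − 4) − 0 = 1, and there is no ∂_4, so H_3 = Z.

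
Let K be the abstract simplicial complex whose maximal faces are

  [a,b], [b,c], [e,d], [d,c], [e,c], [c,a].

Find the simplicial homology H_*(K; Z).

K has 5 vertices, 6 edges.
rank ∂_0 = 0, rank ∂_1 = 4 ⇒ b_0 = 5 − 0 − 4 = 1; all invariant factors of ∂_1 are 1 so no torsion. So H_0 = Z.
rank ∂_1 = 4, rank ∂_2 = 0 ⇒ b_1 = 6 − 4 − 0 = 2. So H_1 = Z^2.

H_0 = Z,  H_1 = Z^2.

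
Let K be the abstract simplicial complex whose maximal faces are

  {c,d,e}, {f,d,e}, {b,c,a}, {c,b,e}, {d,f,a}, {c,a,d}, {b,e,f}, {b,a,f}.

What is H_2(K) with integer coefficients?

Order the vertices as a < b < c < d < e < f. Listing each simplex with vertices in this order, K has dimension 2 with simplices:

  0-simplices (6): a, b, c, d, e, f
  1-simplices (12): ab, ac, ad, af, bc, be, bf, cd, ce, de, df, ef
  2-simplices (8): abc, abf, acd, adf, bce, bef, cde, def

so the chain groups are C_0 ≅ Z^6, C_1 ≅ Z^12, C_2 ≅ Z^8.

Boundary ∂_1: C_1 → C_0 maps an edge to its endpoints' difference, ∂[p,q] = q − p.
As a 6×12 matrix over Z this has rank 5, with invariant factors (1,1,1,1,1).

The boundary map ∂_2: C_2 → C_1 sends each 2-simplex [p,q,r] to [q,r] − [p,r] + [p,q]. For instance
  ∂cde = de − ce + cd,
  ∂adf = df − af + ad.
This gives a 12×8 integer matrix of rank 7; reducing to Smith normal form yields diagonal entries (1,1,1,1,1,1,1).

Now H_k = ker ∂_k / im ∂_{k+1}, so:

  H_2: rank ker ∂_2 − rank ∂_3 = (8 − 7) − 0 = 1, and there is no ∂_3, so H_2 = Z.

H_2 = Z.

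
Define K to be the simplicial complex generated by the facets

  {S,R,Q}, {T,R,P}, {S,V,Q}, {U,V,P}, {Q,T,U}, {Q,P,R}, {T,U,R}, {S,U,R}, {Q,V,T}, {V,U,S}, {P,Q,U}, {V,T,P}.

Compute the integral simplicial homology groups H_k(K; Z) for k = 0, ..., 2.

K has 7 vertices, 18 edges, 12 triangles.
rank ∂_0 = 0, rank ∂_1 = 6 ⇒ b_0 = 7 − 0 − 6 = 1; all invariant factors of ∂_1 are 1 so no torsion. So H_0 = Z.
rank ∂_1 = 6, rank ∂_2 = 12 ⇒ b_1 = 18 − 6 − 12 = 0; ∂_2 has invariant factor(s) [2] giving torsion. So H_1 = Z/2.
rank ∂_2 = 12, rank ∂_3 = 0 ⇒ b_2 = 12 − 12 − 0 = 0. So H_2 = 0.

H_0 ≅ Z,  H_1 ≅ Z/2,  H_2 = 0.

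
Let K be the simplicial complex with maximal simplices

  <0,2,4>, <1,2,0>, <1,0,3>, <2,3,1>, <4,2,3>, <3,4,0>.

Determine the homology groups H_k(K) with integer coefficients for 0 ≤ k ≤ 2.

Order the vertices as 0 < 1 < 2 < 3 < 4. Listing each simplex with vertices in this order, K has dimension 2 with simplices:

  0-simplices (5): [0], [1], [2], [3], [4]
  1-simplices (9): [0,1], [0,2], [0,3], [0,4], [1,2], [1,3], [2,3], [2,4], [3,4]
  2-simplices (6): [0,1,2], [0,1,3], [0,2,4], [0,3,4], [1,2,3], [2,3,4]

so the chain groups are C_0 ≅ Z^5, C_1 ≅ Z^9, C_2 ≅ Z^6.

Boundary ∂_1: C_1 → C_0 maps an edge to its endpoints' difference, ∂[p,q] = q − p.
As a 5×9 matrix over Z this has rank 4, with invariant factors (1,1,1,1).

∂_2: C_2 → C_1 sends each 2-simplex [p,q,r] to [q,r] − [p,r] + [p,q]. For instance
  ∂[0,1,3] = [1,3] − [0,3] + [0,1],
  ∂[2,3,4] = [3,4] − [2,4] + [2,3].
This gives a 9×6 integer matrix of rank 5; reducing to Smith normal form yields diagonal entries (1,1,1,1,1).

Reading off H_k = ker ∂_k / im ∂_{k+1}:

  H_0: rank C_0 − rank ∂_1 = 5 − 4 = 1, and the invariant factors of ∂_1 are all 1, so H_0 = Z.
  H_1: rank ker ∂_1 − rank ∂_2 = (9 − 4) − 5 = 0, and the invariant factors of ∂_2 are all 1, so H_1 = 0.
  H_2: rank ker ∂_2 − rank ∂_3 = (6 − 5) − 0 = 1, and there is no ∂_3, so H_2 = Z.

As a check, the Euler characteristic is 5 − 9 + 6 = 2, which agrees with 1 − 0 + 1 = 2.

H_0 = Z,  H_1 = 0,  H_2 = Z.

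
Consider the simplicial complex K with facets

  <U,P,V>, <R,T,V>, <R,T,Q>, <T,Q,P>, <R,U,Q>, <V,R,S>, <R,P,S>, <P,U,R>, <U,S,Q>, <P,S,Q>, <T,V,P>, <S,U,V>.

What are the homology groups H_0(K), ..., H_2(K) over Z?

Fix the vertex order P < Q < R < S < T < U < V and write every simplex with vertices in increasing order. Then dim K = 2 and the simplices of K are:

  0-simplices (7): P, Q, R, S, T, U, V
  1-simplices (18): PQ, PR, PS, PT, PU, PV, QR, QS, QT, QU, RS, RT, RU, RV, SU, SV, TV, UV
  2-simplices (12): PQS, PQT, PRS, PRU, PTV, PUV, QRT, QRU, QSU, RSV, RTV, SUV

giving chain groups C_0 ≅ Z^7, C_1 ≅ Z^18, C_2 ≅ Z^12.

Boundary ∂_1: C_1 → C_0 sends each edge [p,q] (with p < q) to q − p. For instance
  ∂PS = S − P.
As a 7×18 matrix over Z this has rank 6, with invariant factors (1,1,1,1,1,1).

∂_2: C_2 → C_1 maps a triangle to the signed sum of its edges. For instance
  ∂QRU = RU − QU + QR,
  ∂PQS = QS − PS + PQ.
As a 18×12 matrix over Z this has rank 12, with invariant factors (1,1,1,1,1,1,1,1,1,1,1,2).

Computing H_k = (kernel of ∂_k) / (image of ∂_{k+1}):

  H_0: rank C_0 − rank ∂_1 = 7 − 6 = 1, and the invariant factors of ∂_1 are all 1, so H_0 = Z.
  H_1: rank ker ∂_1 − rank ∂_2 = (18 − 6) − 12 = 0, and ∂_2 has invariant factor 2 > 1, so H_1 = Z_2.
  H_2: rank ker ∂_2 − rank ∂_3 = (12 − 12) − 0 = 0, and there is no ∂_3, so H_2 = 0.

As a check, the Euler characteristic is 7 − 18 + 12 = 1, which agrees with 1 − 0 + 0 = 1.
(K is a triangulation of the real projective plane RP^2.)

H_0 = Z,  H_1 = Z_2,  H_2 = 0.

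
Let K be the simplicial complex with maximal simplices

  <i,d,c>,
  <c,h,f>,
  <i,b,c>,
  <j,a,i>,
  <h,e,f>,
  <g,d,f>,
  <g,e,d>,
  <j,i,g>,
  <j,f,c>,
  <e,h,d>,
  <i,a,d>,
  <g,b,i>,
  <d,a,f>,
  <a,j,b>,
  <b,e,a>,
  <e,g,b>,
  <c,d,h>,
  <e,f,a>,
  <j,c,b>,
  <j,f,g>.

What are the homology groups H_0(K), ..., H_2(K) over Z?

Take the total order a < b < c < d < e < f < g < h < i < j on the vertex set. Then K (dimension 2) consists of the simplices:

  0-simplices (10): a, b, c, d, e, f, g, h, i, j
  1-simplices (30): ab, ad, ae, af, ai, aj, bc, be, bg, bi, bj, cd, cf, ch, ci, cj, de, df, dg, dh, di, ef, eg, eh, fg, fh, fj, gi, gj, ij
  2-simplices (20): abe, abj, adf, adi, aef, aij, bci, bcj, beg, bgi, cdh, cdi, cfh, cfj, deg, deh, dfg, efh, fgj, gij

Hence C_0 ≅ Z^10, C_1 ≅ Z^30, C_2 ≅ Z^20.

The boundary map ∂_1: C_1 → C_0 sends each edge [p,q] (with p < q) to q − p. For instance
  ∂fh = h − f.
This gives a 10×30 integer matrix of rank 9; reducing to Smith normal form yields diagonal entries (1,1,1,1,1,1,1,1,1).

∂_2: C_2 → C_1 maps a triangle to the signed sum of its edges. For instance
  ∂beg = eg − bg + be,
  ∂aef = ef − af + ae.
This gives a 30×20 integer matrix of rank 20; reducing to Smith normal form yields diagonal entries (1,1,1,1,1,1,1,1,1,1,1,1,1,1,1,1,1,1,1,2).

Computing H_k = (kernel of ∂_k) / (image of ∂_{k+1}):

  H_0: rank C_0 − rank ∂_1 = 10 − 9 = 1, and the invariant factors of ∂_1 are all 1, so H_0 ≅ Z.
  H_1: rank ker ∂_1 − rank ∂_2 = (30 − 9) − 20 = 1, and ∂_2 has invariant factor 2 > 1, so H_1 ≅ Z ⊕ Z/2Z.
  H_2: rank ker ∂_2 − rank ∂_3 = (20 − 20) − 0 = 0, and there is no ∂_3, so H_2 ≅ 0.

(K is a triangulation of the Klein bottle.)

H_0 ≅ Z,  H_1 ≅ Z ⊕ Z/2Z,  H_2 = 0.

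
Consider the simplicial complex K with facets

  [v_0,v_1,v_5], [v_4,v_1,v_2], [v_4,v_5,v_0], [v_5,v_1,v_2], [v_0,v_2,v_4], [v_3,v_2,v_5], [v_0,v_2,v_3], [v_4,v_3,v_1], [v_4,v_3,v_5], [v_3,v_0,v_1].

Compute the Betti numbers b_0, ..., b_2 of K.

Fix the vertex order v_0 < v_1 < v_2 < v_3 < v_4 < v_5 and write every simplex with vertices in increasing order. Then dim K = 2 and the simplices of K are:

  0-simplices (6): [v_0], [v_1], [v_2], [v_3], [v_4], [v_5]
  1-simplices (15): (15 of them)
  2-simplices (10): [v_0,v_1,v_3], [v_0,v_1,v_5], [v_0,v_2,v_3], [v_0,v_2,v_4], [v_0,v_4,v_5], [v_1,v_2,v_4], [v_1,v_2,v_5], [v_1,v_3,v_4], [v_2,v_3,v_5], [v_3,v_4,v_5]

Hence C_0 ≅ Z^6, C_1 ≅ Z^15, C_2 ≅ Z^10.

∂_1: C_1 → C_0 is given by ∂[p,q] = [q] − [p].
The resulting 6×15 matrix has rank 5, and its Smith normal form has invariant factors (1,1,1,1,1).

∂_2: C_2 → C_1 sends each 2-simplex [p,q,r] to [q,r] − [p,r] + [p,q]. For instance
  ∂[v_0,v_4,v_5] = [v_4,v_5] − [v_0,v_5] + [v_0,v_4],
  ∂[v_0,v_2,v_4] = [v_2,v_4] − [v_0,v_4] + [v_0,v_2].
This gives a 15×10 integer matrix of rank 10; reducing to Smith normal form yields diagonal entries (1,1,1,1,1,1,1,1,1,2).

Now H_k = ker ∂_k / im ∂_{k+1}, so:

  H_0: rank C_0 − rank ∂_1 = 6 − 5 = 1, and the invariant factors of ∂_1 are all 1, so H_0 = Z.
  H_1: rank ker ∂_1 − rank ∂_2 = (15 − 5) − 10 = 0, and ∂_2 has invariant factor 2 > 1, so H_1 = Z/2.
  H_2: rank ker ∂_2 − rank ∂_3 = (10 − 10) − 0 = 0, and there is no ∂_3, so H_2 = 0.

(K is a triangulation of the real projective plane RP^2.)

Hence the Betti numbers are b_0 = 1, b_1 = 0, b_2 = 0.

b_0 = 1, b_1 = 0, b_2 = 0.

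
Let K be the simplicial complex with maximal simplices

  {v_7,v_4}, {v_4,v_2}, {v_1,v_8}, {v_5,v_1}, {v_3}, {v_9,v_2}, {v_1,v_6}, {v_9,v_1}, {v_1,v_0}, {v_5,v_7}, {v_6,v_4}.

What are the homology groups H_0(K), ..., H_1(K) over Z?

H_0 ≅ Z^2,  H_1 ≅ Z^2.

We work with the vertex ordering v_0 < v_1 < v_2 < v_3 < v_4 < v_5 < v_6 < v_7 < v_8 < v_9. The simplices of K, each written with vertices in increasing order, are:

  0-simplices (10): [v_0], [v_1], [v_2], [v_3], [v_4], [v_5], [v_6], [v_7], [v_8], [v_9]
  1-simplices (10): [v_0,v_1], [v_1,v_5], [v_1,v_6], [v_1,v_8], [v_1,v_9], [v_2,v_4], [v_2,v_9], [v_4,v_6], [v_4,v_7], [v_5,v_7]

so the chain groups are C_0 ≅ Z^10, C_1 ≅ Z^10.

Boundary ∂_1: C_1 → C_0 sends each edge [p,q] (with p < q) to q − p. For instance
  ∂[v_4,v_7] = [v_7] − [v_4].
The resulting 10×10 matrix has rank 8, and its Smith normal form has invariant factors (1,1,1,1,1,1,1,1).

From H_k ≅ ker(∂_k) / im(∂_{k+1}) we obtain:

  H_0: rank C_0 − rank ∂_1 = 10 − 8 = 2, and the invariant factors of ∂_1 are all 1, so H_0 = Z^2.
  H_1: rank ker ∂_1 − rank ∂_2 = (10 − 8) − 0 = 2, and there is no ∂_2, so H_1 = Z^2.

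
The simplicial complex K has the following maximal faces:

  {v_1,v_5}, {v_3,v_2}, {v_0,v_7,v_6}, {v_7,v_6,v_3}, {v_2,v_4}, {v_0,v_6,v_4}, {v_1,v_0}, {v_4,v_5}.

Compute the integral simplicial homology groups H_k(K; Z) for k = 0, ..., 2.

Take the total order v_0 < v_1 < v_2 < v_3 < v_4 < v_5 < v_6 < v_7 on the vertex set. Then K (dimension 2) consists of the simplices:

  0-simplices (8): [v_0], [v_1], [v_2], [v_3], [v_4], [v_5], [v_6], [v_7]
  1-simplices (12): [v_0,v_1], [v_0,v_4], [v_0,v_6], [v_0,v_7], [v_1,v_5], [v_2,v_3], [v_2,v_4], [v_3,v_6], [v_3,v_7], [v_4,v_5], [v_4,v_6], [v_6,v_7]
  2-simplices (3): [v_0,v_4,v_6], [v_0,v_6,v_7], [v_3,v_6,v_7]

giving chain groups C_0 ≅ Z^8, C_1 ≅ Z^12, C_2 ≅ Z^3.

Boundary ∂_1: C_1 → C_0 sends each edge [p,q] (with p < q) to q − p. For instance
  ∂[v_6,v_7] = [v_7] − [v_6].
As a 8×12 matrix over Z this has rank 7, with invariant factors (1,1,1,1,1,1,1).

Boundary ∂_2: C_2 → C_1 sends each 2-simplex [p,q,r] to [q,r] − [p,r] + [p,q]. For instance
  ∂[v_0,v_6,v_7] = [v_6,v_7] − [v_0,v_7] + [v_0,v_6],
  ∂[v_3,v_6,v_7] = [v_6,v_7] − [v_3,v_7] + [v_3,v_6].
The 12×3 boundary matrix has rank 3 and Smith normal form diag(1,1,1).

Computing H_k = (kernel of ∂_k) / (image of ∂_{k+1}):

  H_0: rank C_0 − rank ∂_1 = 8 − 7 = 1, and the invariant factors of ∂_1 are all 1, so H_0 ≅ Z.
  H_1: rank ker ∂_1 − rank ∂_2 = (12 − 7) − 3 = 2, and the invariant factors of ∂_2 are all 1, so H_1 ≅ Z^2.
  H_2: rank ker ∂_2 − rank ∂_3 = (3 − 3) − 0 = 0, and there is no ∂_3, so H_2 ≅ 0.

H_0 = Z,  H_1 = Z^2,  H_2 = 0.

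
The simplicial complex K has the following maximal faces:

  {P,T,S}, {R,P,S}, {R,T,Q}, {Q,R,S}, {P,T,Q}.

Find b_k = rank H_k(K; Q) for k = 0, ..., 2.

b_0 = 1, b_1 = 1, b_2 = 0.

We work with the vertex ordering P < Q < R < S < T. The simplices of K, each written with vertices in increasing order, are:

  0-simplices (5): P, Q, R, S, T
  1-simplices (10): PQ, PR, PS, PT, QR, QS, QT, RS, RT, ST
  2-simplices (5): PQT, PRS, PST, QRS, QRT

giving chain groups C_0 ≅ Z^5, C_1 ≅ Z^10, C_2 ≅ Z^5.

Boundary ∂_1: C_1 → C_0 is given by ∂[p,q] = [q] − [p]. For instance
  ∂PS = S − P.
The 5×10 boundary matrix has rank 4 and Smith normal form diag(1,1,1,1).

The boundary map ∂_2: C_2 → C_1 sends each 2-simplex [p,q,r] to [q,r] − [p,r] + [p,q]. For instance
  ∂PST = ST − PT + PS,
  ∂PQT = QT − PT + PQ.
This gives a 10×5 integer matrix of rank 5; reducing to Smith normal form yields diagonal entries (1,1,1,1,1).

Now H_k = ker ∂_k / im ∂_{k+1}, so:

  H_0: rank C_0 − rank ∂_1 = 5 − 4 = 1, and the invariant factors of ∂_1 are all 1, so H_0 = Z.
  H_1: rank ker ∂_1 − rank ∂_2 = (10 − 4) − 5 = 1, and the invariant factors of ∂_2 are all 1, so H_1 = Z.
  H_2: rank ker ∂_2 − rank ∂_3 = (5 − 5) − 0 = 0, and there is no ∂_3, so H_2 = 0.

As a check, the Euler characteristic is 5 − 10 + 5 = 0, which agrees with 1 − 1 + 0 = 0.

Hence the Betti numbers are b_0 = 1, b_1 = 1, b_2 = 0.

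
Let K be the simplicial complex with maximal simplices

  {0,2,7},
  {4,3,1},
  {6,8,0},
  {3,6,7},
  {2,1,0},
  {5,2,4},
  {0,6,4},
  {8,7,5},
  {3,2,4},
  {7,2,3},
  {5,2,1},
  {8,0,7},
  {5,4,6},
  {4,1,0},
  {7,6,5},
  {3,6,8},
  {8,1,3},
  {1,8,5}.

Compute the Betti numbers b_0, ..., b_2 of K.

b_0 = 1, b_1 = 1, b_2 = 0.

Order the vertices as 0 < 1 < 2 < 3 < 4 < 5 < 6 < 7 < 8. Listing each simplex with vertices in this order, K has dimension 2 with simplices:

  0-simplices (9): [0], [1], [2], [3], [4], [5], [6], [7], [8]
  1-simplices (27): (27 of them)
  2-simplices (18): [0,1,2], [0,1,4], [0,2,7], [0,4,6], [0,6,8], [0,7,8], [1,2,5], [1,3,4], [1,3,8], [1,5,8], [2,3,4], [2,3,7], [2,4,5], [3,6,7], [3,6,8], [4,5,6], [5,6,7], [5,7,8]

so the chain groups are C_0 ≅ Z^9, C_1 ≅ Z^27, C_2 ≅ Z^18.

The boundary map ∂_1: C_1 → C_0 is given by ∂[p,q] = [q] − [p].
The resulting 9×27 matrix has rank 8, and its Smith normal form has invariant factors (1,1,1,1,1,1,1,1).

∂_2: C_2 → C_1 sends each 2-simplex [p,q,r] to [q,r] − [p,r] + [p,q]. For instance
  ∂[1,5,8] = [5,8] − [1,8] + [1,5],
  ∂[4,5,6] = [5,6] − [4,6] + [4,5].
As a 27×18 matrix over Z this has rank 18, with invariant factors (1,1,1,1,1,1,1,1,1,1,1,1,1,1,1,1,1,2).

Reading off H_k = ker ∂_k / im ∂_{k+1}:

  H_0: rank C_0 − rank ∂_1 = 9 − 8 = 1, and the invariant factors of ∂_1 are all 1, so H_0 = Z.
  H_1: rank ker ∂_1 − rank ∂_2 = (27 − 8) − 18 = 1, and ∂_2 has invariant factor 2 > 1, so H_1 = Z × Z/2.
  H_2: rank ker ∂_2 − rank ∂_3 = (18 − 18) − 0 = 0, and there is no ∂_3, so H_2 = 0.

Hence the Betti numbers are b_0 = 1, b_1 = 1, b_2 = 0.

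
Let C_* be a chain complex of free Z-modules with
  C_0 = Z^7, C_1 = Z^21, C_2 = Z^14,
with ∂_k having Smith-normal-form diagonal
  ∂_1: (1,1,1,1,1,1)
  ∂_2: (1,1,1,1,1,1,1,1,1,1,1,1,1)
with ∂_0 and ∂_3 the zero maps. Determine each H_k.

H_0: b_0 = 7 − 0 − 6 = 1; torsion from ∂_1 factors > 1: none. So H_0 ≅ Z.
H_1: b_1 = 21 − 6 − 13 = 2; torsion from ∂_2 factors > 1: none. So H_1 ≅ Z^2.
H_2: b_2 = 14 − 13 − 0 = 1; torsion from ∂_3 factors > 1: none. So H_2 ≅ Z.

H_0 ≅ Z,  H_1 ≅ Z^2,  H_2 ≅ Z.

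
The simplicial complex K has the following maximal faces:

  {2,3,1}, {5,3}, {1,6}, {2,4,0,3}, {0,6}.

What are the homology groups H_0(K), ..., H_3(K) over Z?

H_0 = Z,  H_1 = Z,  H_2 = 0,  H_3 = 0.

K has 7 vertices, 11 edges, 5 triangles, 1 3-simplex.
rank ∂_0 = 0, rank ∂_1 = 6 ⇒ b_0 = 7 − 0 − 6 = 1; all invariant factors of ∂_1 are 1 so no torsion. So H_0 = Z.
rank ∂_1 = 6, rank ∂_2 = 4 ⇒ b_1 = 11 − 6 − 4 = 1; all invariant factors of ∂_2 are 1 so no torsion. So H_1 = Z.
rank ∂_2 = 4, rank ∂_3 = 1 ⇒ b_2 = 5 − 4 − 1 = 0; all invariant factors of ∂_3 are 1 so no torsion. So H_2 = 0.
rank ∂_3 = 1, rank ∂_4 = 0 ⇒ b_3 = 1 − 1 − 0 = 0. So H_3 = 0.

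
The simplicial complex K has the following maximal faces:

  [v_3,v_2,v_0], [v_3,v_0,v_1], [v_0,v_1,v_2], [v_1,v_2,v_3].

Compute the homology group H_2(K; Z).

Take the total order v_0 < v_1 < v_2 < v_3 on the vertex set. Then K (dimension 2) consists of the simplices:

  0-simplices (4): [v_0], [v_1], [v_2], [v_3]
  1-simplices (6): [v_0,v_1], [v_0,v_2], [v_0,v_3], [v_1,v_2], [v_1,v_3], [v_2,v_3]
  2-simplices (4): [v_0,v_1,v_2], [v_0,v_1,v_3], [v_0,v_2,v_3], [v_1,v_2,v_3]

so the chain groups are C_0 ≅ Z^4, C_1 ≅ Z^6, C_2 ≅ Z^4.

The boundary map ∂_1: C_1 → C_0 is given by ∂[p,q] = [q] − [p]. For instance
  ∂[v_0,v_3] = [v_3] − [v_0].
The 4×6 boundary matrix has rank 3 and Smith normal form diag(1,1,1).

Boundary ∂_2: C_2 → C_1 acts by ∂[p,q,r] = [q,r] − [p,r] + [p,q]. For instance
  ∂[v_0,v_1,v_3] = [v_1,v_3] − [v_0,v_3] + [v_0,v_1],
  ∂[v_0,v_2,v_3] = [v_2,v_3] − [v_0,v_3] + [v_0,v_2].
The 6×4 boundary matrix has rank 3 and Smith normal form diag(1,1,1).

Computing H_k = (kernel of ∂_k) / (image of ∂_{k+1}):

  H_2: rank ker ∂_2 − rank ∂_3 = (4 − 3) − 0 = 1, and there is no ∂_3, so H_2 = Z.

H_2 = Z.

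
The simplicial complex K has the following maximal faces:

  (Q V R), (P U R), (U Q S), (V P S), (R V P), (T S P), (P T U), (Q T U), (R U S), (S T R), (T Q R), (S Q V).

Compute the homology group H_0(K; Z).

Order the vertices as P < Q < R < S < T < U < V. Listing each simplex with vertices in this order, K has dimension 2 with simplices:

  0-simplices (7): P, Q, R, S, T, U, V
  1-simplices (18): PR, PS, PT, PU, PV, QR, QS, QT, QU, QV, RS, RT, RU, RV, ST, SU, SV, TU
  2-simplices (12): PRU, PRV, PST, PSV, PTU, QRT, QRV, QSU, QSV, QTU, RST, RSU

Hence C_0 ≅ Z^7, C_1 ≅ Z^18, C_2 ≅ Z^12.

∂_1: C_1 → C_0 maps an edge to its endpoints' difference, ∂[p,q] = q − p. For instance
  ∂SV = V − S.
As a 7×18 matrix over Z this has rank 6, with invariant factors (1,1,1,1,1,1).

∂_2: C_2 → C_1 sends each 2-simplex [p,q,r] to [q,r] − [p,r] + [p,q]. For instance
  ∂PST = ST − PT + PS,
  ∂RST = ST − RT + RS.
This gives a 18×12 integer matrix of rank 12; reducing to Smith normal form yields diagonal entries (1,1,1,1,1,1,1,1,1,1,1,2).

Computing H_k = (kernel of ∂_k) / (image of ∂_{k+1}):

  H_0: rank C_0 − rank ∂_1 = 7 − 6 = 1, and the invariant factors of ∂_1 are all 1, so H_0 = Z.

H_0 = Z.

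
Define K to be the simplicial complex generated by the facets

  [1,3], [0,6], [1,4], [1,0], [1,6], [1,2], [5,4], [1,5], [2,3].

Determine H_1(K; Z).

H_1 ≅ Z^3.

We work with the vertex ordering 0 < 1 < 2 < 3 < 4 < 5 < 6. The simplices of K, each written with vertices in increasing order, are:

  0-simplices (7): [0], [1], [2], [3], [4], [5], [6]
  1-simplices (9): [0,1], [0,6], [1,2], [1,3], [1,4], [1,5], [1,6], [2,3], [4,5]

giving chain groups C_0 ≅ Z^7, C_1 ≅ Z^9.

The boundary map ∂_1: C_1 → C_0 is given by ∂[p,q] = [q] − [p].
As a 7×9 matrix over Z this has rank 6, with invariant factors (1,1,1,1,1,1).

Computing H_k = (kernel of ∂_k) / (image of ∂_{k+1}):

  H_1: rank ker ∂_1 − rank ∂_2 = (9 − 6) − 0 = 3, and there is no ∂_2, so H_1 = Z^3.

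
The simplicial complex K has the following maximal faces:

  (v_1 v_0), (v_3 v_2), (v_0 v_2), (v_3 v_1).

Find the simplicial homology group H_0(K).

H_0 = Z.

Take the total order v_0 < v_1 < v_2 < v_3 on the vertex set. Then K (dimension 1) consists of the simplices:

  0-simplices (4): [v_0], [v_1], [v_2], [v_3]
  1-simplices (4): [v_0,v_1], [v_0,v_2], [v_1,v_3], [v_2,v_3]

so the chain groups are C_0 ≅ Z^4, C_1 ≅ Z^4.

∂_1: C_1 → C_0 sends each edge [p,q] (with p < q) to q − p.
The resulting 4×4 matrix has rank 3, and its Smith normal form has invariant factors (1,1,1).

Computing H_k = (kernel of ∂_k) / (image of ∂_{k+1}):

  H_0: rank C_0 − rank ∂_1 = 4 − 3 = 1, and the invariant factors of ∂_1 are all 1, so H_0 = Z.

(K is a triangulation of the circle S^1.)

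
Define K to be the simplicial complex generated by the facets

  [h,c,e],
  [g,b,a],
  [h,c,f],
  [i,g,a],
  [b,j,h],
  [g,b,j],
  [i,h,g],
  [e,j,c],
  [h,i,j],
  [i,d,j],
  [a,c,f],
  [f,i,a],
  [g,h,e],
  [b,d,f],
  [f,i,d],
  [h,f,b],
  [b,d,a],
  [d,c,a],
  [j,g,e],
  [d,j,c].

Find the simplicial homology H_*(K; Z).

Fix the vertex order a < b < c < d < e < f < g < h < i < j and write every simplex with vertices in increasing order. Then dim K = 2 and the simplices of K are:

  0-simplices (10): a, b, c, d, e, f, g, h, i, j
  1-simplices (30): ab, ac, ad, af, ag, ai, bd, bf, bg, bh, bj, cd, ce, cf, ch, cj, df, di, dj, eg, eh, ej, fh, fi, gh, gi, gj, hi, hj, ij
  2-simplices (20): abd, abg, acd, acf, afi, agi, bdf, bfh, bgj, bhj, cdj, ceh, cej, cfh, dfi, dij, egh, egj, ghi, hij

so the chain groups are C_0 ≅ Z^10, C_1 ≅ Z^30, C_2 ≅ Z^20.

∂_1: C_1 → C_0 sends each edge [p,q] (with p < q) to q − p.
The 10×30 boundary matrix has rank 9 and Smith normal form diag(1,1,1,1,1,1,1,1,1).

Boundary ∂_2: C_2 → C_1 maps a triangle to the signed sum of its edges. For instance
  ∂abg = bg − ag + ab,
  ∂acd = cd − ad + ac.
The 30×20 boundary matrix has rank 20 and Smith normal form diag(1,1,1,1,1,1,1,1,1,1,1,1,1,1,1,1,1,1,1,2).

Now H_k = ker ∂_k / im ∂_{k+1}, so:

  H_0: rank C_0 − rank ∂_1 = 10 − 9 = 1, and the invariant factors of ∂_1 are all 1, so H_0 = Z.
  H_1: rank ker ∂_1 − rank ∂_2 = (30 − 9) − 20 = 1, and ∂_2 has invariant factor 2 > 1, so H_1 = Z × Z/2.
  H_2: rank ker ∂_2 − rank ∂_3 = (20 − 20) − 0 = 0, and there is no ∂_3, so H_2 = 0.

H_0 ≅ Z,  H_1 ≅ Z × Z/2,  H_2 = 0.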